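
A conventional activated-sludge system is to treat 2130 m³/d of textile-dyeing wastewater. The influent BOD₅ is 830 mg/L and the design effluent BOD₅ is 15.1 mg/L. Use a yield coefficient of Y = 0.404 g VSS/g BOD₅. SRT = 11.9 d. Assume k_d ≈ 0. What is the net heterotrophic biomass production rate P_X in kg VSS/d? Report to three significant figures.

Since k_d ≈ 0, Y_obs = Y = 0.404 g VSS/g BOD₅.
Mass of BOD₅ removed per day: Q(S₀ − S) = 2130 × 814.9 g/m³ = 1736 kg/d.
So the net sludge growth is P_X = 0.4040 × 1736 = 701.2 kg VSS/d.

P_X ≈ 701 kg VSS/d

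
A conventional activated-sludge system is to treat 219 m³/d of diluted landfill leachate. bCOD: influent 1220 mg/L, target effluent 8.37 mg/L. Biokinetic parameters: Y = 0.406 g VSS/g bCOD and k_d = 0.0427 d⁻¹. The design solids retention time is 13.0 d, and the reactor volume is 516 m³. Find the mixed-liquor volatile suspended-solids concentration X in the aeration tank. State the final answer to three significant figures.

X ≈ 1750 mg/L

Solving the biomass balance for X: X = Y Q (S₀−S) θ_c / [V (1+k_d θ_c)] = 0.406 × 219 × (1220 − 8.37) × 13.0 / [516 × (1 + 0.0427 × 13.0)] = 1745 mg/L.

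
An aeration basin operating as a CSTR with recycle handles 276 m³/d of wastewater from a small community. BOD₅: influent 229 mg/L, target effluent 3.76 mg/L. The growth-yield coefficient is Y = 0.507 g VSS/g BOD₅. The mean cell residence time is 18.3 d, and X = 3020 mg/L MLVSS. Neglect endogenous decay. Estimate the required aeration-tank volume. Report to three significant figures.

With k_d = 0 the design equation reduces to V = Y Q (S₀−S) θ_c / X = 0.507 × 276 × (229 − 3.76) × 18.3 / 3020 = 191.0 m³.

V ≈ 191 m³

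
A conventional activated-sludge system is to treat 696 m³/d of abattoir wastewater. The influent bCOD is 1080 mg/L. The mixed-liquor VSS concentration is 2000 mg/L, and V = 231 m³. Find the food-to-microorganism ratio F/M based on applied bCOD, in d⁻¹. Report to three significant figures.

F/M = Q·S₀ / (V·X) = 696 × 1080 / (231.0 × 2000) = 1.627 g bCOD·(g VSS·d)⁻¹.

F/M ≈ 1.63 d⁻¹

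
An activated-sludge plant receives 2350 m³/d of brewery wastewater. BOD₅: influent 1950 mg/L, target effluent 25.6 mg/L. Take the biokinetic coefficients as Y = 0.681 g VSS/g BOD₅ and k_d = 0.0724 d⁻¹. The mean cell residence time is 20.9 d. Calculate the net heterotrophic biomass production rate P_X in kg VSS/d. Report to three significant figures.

P_X ≈ 1230 kg VSS/d

Correct the yield for decay: Y_obs = Y/(1 + k_d θ_c) = 0.681 / (1 + 0.0724 × 20.9) = 0.681 / 2.513 = 0.2710.
ΔS = 1950 − 25.6 = 1924 mg/L, so the substrate removal rate is 2350 × 1924/1000 = 4522 kg BOD₅/d.
Net biomass production P_X = Y_obs × Q·(S₀ − S) = 0.2710 × 4522 = 1225 kg VSS/d.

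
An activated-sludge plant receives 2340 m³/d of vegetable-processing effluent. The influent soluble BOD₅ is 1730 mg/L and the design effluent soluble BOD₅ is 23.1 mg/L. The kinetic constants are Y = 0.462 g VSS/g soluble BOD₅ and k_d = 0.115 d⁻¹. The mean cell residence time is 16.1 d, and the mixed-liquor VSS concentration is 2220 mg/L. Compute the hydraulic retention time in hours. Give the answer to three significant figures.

τ ≈ 48.1 h

Steady-state biomass mass balance: V·X·(1 + k_d·θ_c) = Y·Q·(S₀ − S)·θ_c, so V = 0.462 × 2340 × (1730 − 23.1) × 16.1 / [2220 × (1 + 0.115 × 16.1)] = 2.97×10^7 / 6330 = 4693 m³.
Hydraulic retention time τ = V/Q = 4693 / 2340 = 2.006 d = 48.13 h.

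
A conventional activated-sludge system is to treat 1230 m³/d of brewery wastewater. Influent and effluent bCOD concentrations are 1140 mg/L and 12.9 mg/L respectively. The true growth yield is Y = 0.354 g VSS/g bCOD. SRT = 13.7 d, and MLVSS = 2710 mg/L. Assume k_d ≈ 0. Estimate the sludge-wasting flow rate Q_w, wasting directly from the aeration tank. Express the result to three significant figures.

Q_w ≈ 181 m³/d

Biomass mass balance (decay neglected): V·X = Y·Q·(S₀ − S)·θ_c, so V = 0.354 × 1230 × (1140 − 12.9) × 13.7 / 2710 = 2481 m³.
For wasting at MLVSS concentration, Q_w = V/θ_c = 2481/13.7 = 181.1 m³/d.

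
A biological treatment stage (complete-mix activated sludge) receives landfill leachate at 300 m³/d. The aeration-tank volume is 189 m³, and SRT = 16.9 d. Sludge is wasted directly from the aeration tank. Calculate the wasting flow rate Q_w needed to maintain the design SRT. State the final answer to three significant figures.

Q_w ≈ 11.2 m³/d

Wasting from the aeration tank: Q_w = V / θ_c = 189.0 / 16.9 = 11.18 m³/d.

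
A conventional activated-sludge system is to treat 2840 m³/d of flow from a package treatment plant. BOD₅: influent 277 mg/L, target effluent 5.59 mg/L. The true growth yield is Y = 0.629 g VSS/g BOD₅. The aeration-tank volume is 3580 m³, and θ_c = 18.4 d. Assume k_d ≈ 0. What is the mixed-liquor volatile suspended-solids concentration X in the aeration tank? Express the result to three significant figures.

From V·X = Y·Q·(S₀ − S)·θ_c (decay neglected): X = 0.629 × 2840 × (277 − 5.59) × 18.4 / 3580 = 2492 mg/L.

X ≈ 2490 mg/L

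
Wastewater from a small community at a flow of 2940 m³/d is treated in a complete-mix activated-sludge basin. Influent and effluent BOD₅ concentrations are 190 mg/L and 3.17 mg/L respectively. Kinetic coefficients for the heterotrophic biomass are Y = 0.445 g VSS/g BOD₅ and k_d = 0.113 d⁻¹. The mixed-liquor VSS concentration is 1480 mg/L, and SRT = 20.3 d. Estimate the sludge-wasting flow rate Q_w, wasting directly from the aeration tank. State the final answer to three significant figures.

Q_w ≈ 50.1 m³/d

From the SRT design equation V = Y Q (S₀−S) θ_c / [X (1 + k_d θ_c)] = 0.445 × 2940 × (190 − 3.17) × 20.3 / [1480 × (1 + 0.113 × 20.3)] = 4.96×10^6 / 4875 = 1018 m³.
With mixed-liquor wasting, θ_c = V/Q_w, so Q_w = V/θ_c = 1018/20.3 = 50.14 m³/d.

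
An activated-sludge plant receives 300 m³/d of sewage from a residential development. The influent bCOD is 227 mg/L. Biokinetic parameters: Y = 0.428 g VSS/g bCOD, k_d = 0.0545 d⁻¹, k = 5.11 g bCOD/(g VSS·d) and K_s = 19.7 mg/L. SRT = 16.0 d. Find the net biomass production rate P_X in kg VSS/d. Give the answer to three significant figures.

P_X ≈ 15.5 kg VSS/d

For a completely mixed reactor with recycle the Lawrence–McCarty relation gives S = K_s·(1 + k_d·θ_c) / [θ_c·(Y·k − k_d) − 1] = 19.7 × (1 + 0.0545 × 16.0) / [16.0 × (0.428 × 5.11 − 0.0545) − 1] = 36.88 / 33.12 = 1.113 mg/L.
Observed yield with endogenous decay: Y_obs = Y / (1 + k_d·θ_c) = 0.428 / (1 + 0.0545 × 16.0) = 0.428 / 1.872 = 0.2286 g VSS/g bCOD.
Substrate removed = Q·(S₀ − S) = 300 m³/d × (227 − 1.11) g/m³ = 6.78×10^4 g/d = 67.77 kg/d.
So the net sludge growth is P_X = 0.2286 × 67.77 = 15.49 kg VSS/d.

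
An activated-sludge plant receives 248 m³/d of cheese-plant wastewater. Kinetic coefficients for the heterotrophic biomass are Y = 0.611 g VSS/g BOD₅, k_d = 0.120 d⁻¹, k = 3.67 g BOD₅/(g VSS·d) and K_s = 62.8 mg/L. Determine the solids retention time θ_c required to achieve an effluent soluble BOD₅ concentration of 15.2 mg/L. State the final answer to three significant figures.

From 1/θ_c = Y·k·S/(K_s + S) − k_d: Y·k·S/(K_s+S) = 0.611 × 3.67 × 15.2 / (62.8 + 15.2) = 0.4370 d⁻¹.
Then 1/θ_c = μ − k_d = 0.4370 − 0.120 = 0.3170 d⁻¹, giving θ_c = 3.155 d.

θ_c ≈ 3.15 d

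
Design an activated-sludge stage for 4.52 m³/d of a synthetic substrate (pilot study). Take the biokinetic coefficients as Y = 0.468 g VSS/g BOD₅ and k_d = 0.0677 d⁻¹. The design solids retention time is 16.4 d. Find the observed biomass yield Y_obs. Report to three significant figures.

Y_obs ≈ 0.222 g VSS/g BOD₅

The observed yield is Y_obs = Y/(1 + k_d·θ_c) = 0.468 / (1 + 0.0677 × 16.4) = 0.468 / 2.110 = 0.2218 g VSS per g BOD₅ removed.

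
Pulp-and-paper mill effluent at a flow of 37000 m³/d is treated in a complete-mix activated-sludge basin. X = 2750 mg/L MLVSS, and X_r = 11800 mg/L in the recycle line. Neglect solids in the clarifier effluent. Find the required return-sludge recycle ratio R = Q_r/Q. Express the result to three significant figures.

Solids balance on the clarifier gives (1+R)X = R·X_r, so R = X/(X_r − X) = 2750 / (11800 − 2750) = 0.3039.

R ≈ 0.304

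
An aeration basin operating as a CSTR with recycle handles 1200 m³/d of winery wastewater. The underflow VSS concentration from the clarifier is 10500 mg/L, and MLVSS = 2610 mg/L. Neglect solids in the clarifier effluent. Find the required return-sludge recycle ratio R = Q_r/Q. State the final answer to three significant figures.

R ≈ 0.331

Solids balance on the clarifier gives (1+R)X = R·X_r, so R = X/(X_r − X) = 2610 / (10500 − 2610) = 0.3308.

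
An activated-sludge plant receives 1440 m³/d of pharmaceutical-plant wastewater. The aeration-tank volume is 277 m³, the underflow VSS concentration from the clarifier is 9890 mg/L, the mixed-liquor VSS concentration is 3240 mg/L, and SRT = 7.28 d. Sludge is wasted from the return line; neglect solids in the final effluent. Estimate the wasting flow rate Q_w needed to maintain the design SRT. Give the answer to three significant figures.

Wasting from the return line (neglecting effluent solids): Q_w = V·X / (θ_c·X_r) = 277.0 × 3240 / (7.28 × 9890) = 12.47 m³/d.

Q_w ≈ 12.5 m³/d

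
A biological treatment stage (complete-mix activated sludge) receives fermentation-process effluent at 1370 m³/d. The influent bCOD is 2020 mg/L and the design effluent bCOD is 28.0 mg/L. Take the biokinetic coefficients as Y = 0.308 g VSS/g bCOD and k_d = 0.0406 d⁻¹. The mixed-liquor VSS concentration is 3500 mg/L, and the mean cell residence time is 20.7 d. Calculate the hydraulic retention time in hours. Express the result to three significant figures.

Steady-state biomass mass balance: V·X·(1 + k_d·θ_c) = Y·Q·(S₀ − S)·θ_c, so V = 0.308 × 1370 × (2020 − 28.0) × 20.7 / [3500 × (1 + 0.0406 × 20.7)] = 1.74×10^7 / 6441 = 2701 m³.
HRT = V/Q = 2701 m³ / 1370 m³·d⁻¹ = 1.972 d × 24 = 47.32 h.

τ ≈ 47.3 h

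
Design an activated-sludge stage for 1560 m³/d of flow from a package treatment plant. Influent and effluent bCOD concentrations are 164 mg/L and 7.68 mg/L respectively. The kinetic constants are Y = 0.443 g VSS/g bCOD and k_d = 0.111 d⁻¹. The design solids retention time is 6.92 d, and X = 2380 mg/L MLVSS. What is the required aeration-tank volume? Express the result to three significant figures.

From the SRT design equation V = Y Q (S₀−S) θ_c / [X (1 + k_d θ_c)] = 0.443 × 1560 × (164 − 7.68) × 6.92 / [2380 × (1 + 0.111 × 6.92)] = 7.48×10^5 / 4208 = 177.6 m³.

V ≈ 178 m³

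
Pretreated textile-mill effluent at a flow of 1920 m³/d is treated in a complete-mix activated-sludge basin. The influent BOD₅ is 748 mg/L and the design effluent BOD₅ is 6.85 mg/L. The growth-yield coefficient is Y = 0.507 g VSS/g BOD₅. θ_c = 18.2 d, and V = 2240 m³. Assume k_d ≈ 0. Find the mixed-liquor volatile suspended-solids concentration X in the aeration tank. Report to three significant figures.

X ≈ 5860 mg/L

Without decay, X = Y Q (S₀−S) θ_c / V = 0.507 × 1920 × (748 − 6.85) × 18.2 / 2240 = 5862 mg/L.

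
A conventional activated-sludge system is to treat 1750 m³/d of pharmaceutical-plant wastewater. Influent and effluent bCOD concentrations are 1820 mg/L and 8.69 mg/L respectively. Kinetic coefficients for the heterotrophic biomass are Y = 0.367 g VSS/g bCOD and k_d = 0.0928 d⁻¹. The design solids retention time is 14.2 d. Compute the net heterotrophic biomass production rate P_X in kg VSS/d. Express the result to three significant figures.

Y_obs = Y / (1 + k_d θ_c) = 0.367 / (1 + 0.0928 × 14.2) = 0.367 / 2.318 = 0.1583.
ΔS = 1820 − 8.69 = 1811 mg/L, so the substrate removal rate is 1750 × 1811/1000 = 3170 kg bCOD/d.
So the net sludge growth is P_X = 0.1583 × 3170 = 501.9 kg VSS/d.

P_X ≈ 502 kg VSS/d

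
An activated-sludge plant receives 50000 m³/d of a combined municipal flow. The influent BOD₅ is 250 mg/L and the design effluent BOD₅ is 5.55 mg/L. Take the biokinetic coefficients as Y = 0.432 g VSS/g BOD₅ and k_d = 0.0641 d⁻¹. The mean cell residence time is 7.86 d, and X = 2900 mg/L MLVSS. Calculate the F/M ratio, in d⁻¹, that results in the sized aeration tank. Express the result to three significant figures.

F/M ≈ 0.453 d⁻¹

Steady-state biomass mass balance: V·X·(1 + k_d·θ_c) = Y·Q·(S₀ − S)·θ_c, so V = 0.432 × 50000 × (250 − 5.55) × 7.86 / [2900 × (1 + 0.0641 × 7.86)] = 4.15×10^7 / 4361 = 9516 m³.
F/M = applied load / biomass = Q·S₀/(V·X) = 50000 × 250 / (9516 × 2900) = 0.4529 d⁻¹.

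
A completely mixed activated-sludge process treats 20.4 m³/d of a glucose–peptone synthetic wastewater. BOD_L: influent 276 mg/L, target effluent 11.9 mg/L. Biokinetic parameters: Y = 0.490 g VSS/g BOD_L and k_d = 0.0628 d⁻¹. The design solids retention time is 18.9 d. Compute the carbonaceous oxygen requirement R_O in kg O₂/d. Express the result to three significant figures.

R_O ≈ 3.67 kg O₂/d

Correct the yield for decay: Y_obs = Y/(1 + k_d θ_c) = 0.490 / (1 + 0.0628 × 18.9) = 0.490 / 2.187 = 0.2241.
Mass of BOD_L removed per day: Q(S₀ − S) = 20.4 × 264.1 g/m³ = 5.388 kg/d.
Biomass synthesised: P_X = Y_obs × 5.388 = 1.207 kg VSS/d.
R_O = Q·ΔS − 1.42 P_X = 5.388 − 1.714 = 3.673 kg O₂/d.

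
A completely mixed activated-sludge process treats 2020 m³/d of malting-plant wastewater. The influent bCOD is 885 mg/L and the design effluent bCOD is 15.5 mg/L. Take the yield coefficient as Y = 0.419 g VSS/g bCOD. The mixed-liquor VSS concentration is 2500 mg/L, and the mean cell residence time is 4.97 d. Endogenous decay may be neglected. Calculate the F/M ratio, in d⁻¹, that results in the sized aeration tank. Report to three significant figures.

F/M ≈ 0.489 d⁻¹

Biomass mass balance (decay neglected): V·X = Y·Q·(S₀ − S)·θ_c, so V = 0.419 × 2020 × (885 − 15.5) × 4.97 / 2500 = 1463 m³.
F/M = applied load / biomass = Q·S₀/(V·X) = 2020 × 885 / (1463 × 2500) = 0.4888 d⁻¹.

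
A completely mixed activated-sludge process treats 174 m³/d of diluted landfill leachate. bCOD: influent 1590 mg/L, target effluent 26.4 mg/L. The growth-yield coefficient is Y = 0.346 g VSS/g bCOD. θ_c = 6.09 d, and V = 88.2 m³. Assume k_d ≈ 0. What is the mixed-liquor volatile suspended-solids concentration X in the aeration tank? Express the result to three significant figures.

From V·X = Y·Q·(S₀ − S)·θ_c (decay neglected): X = 0.346 × 174 × (1590 − 26.4) × 6.09 / 88.2 = 6500 mg/L.

X ≈ 6500 mg/L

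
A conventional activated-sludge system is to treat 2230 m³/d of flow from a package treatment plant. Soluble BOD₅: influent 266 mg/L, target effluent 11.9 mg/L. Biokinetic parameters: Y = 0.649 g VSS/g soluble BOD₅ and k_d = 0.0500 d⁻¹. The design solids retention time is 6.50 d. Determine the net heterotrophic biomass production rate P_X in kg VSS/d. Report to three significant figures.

Observed yield with endogenous decay: Y_obs = Y / (1 + k_d·θ_c) = 0.649 / (1 + 0.0500 × 6.50) = 0.649 / 1.325 = 0.4898 g VSS/g soluble BOD₅.
Mass of soluble BOD₅ removed per day: Q(S₀ − S) = 2230 × 254.1 g/m³ = 566.6 kg/d.
So the net sludge growth is P_X = 0.4898 × 566.6 = 277.5 kg VSS/d.

P_X ≈ 278 kg VSS/d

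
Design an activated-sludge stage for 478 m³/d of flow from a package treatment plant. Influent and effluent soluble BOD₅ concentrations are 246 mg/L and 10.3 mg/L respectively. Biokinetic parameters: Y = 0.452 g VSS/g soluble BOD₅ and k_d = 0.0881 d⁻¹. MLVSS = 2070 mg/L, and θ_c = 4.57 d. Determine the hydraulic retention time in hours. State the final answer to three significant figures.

τ ≈ 4.02 h

From the SRT design equation V = Y Q (S₀−S) θ_c / [X (1 + k_d θ_c)] = 0.452 × 478 × (246 − 10.3) × 4.57 / [2070 × (1 + 0.0881 × 4.57)] = 2.33×10^5 / 2903 = 80.16 m³.
HRT = V/Q = 80.16 m³ / 478 m³·d⁻¹ = 0.1677 d × 24 = 4.025 h.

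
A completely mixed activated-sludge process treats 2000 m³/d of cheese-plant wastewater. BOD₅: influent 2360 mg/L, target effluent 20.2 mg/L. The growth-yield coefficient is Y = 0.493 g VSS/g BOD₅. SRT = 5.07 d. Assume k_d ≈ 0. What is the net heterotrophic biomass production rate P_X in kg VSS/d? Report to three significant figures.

With endogenous decay neglected, the observed yield equals the true yield: Y_obs = Y = 0.493 g VSS/g BOD₅.
Substrate removed = Q·(S₀ − S) = 2000 m³/d × (2360 − 20.2) g/m³ = 4.68×10^6 g/d = 4680 kg/d.
Biomass produced: P_X = Y_obs·Q·ΔS = 0.4930 × 4680 ≈ 2307 kg VSS/d.

P_X ≈ 2310 kg VSS/d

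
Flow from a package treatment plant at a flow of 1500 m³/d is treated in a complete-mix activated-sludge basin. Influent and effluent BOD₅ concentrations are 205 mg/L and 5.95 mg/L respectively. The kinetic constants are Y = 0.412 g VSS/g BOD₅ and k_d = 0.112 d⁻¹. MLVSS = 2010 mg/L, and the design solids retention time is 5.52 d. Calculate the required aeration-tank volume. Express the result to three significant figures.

From the SRT design equation V = Y Q (S₀−S) θ_c / [X (1 + k_d θ_c)] = 0.412 × 1500 × (205 − 5.95) × 5.52 / [2010 × (1 + 0.112 × 5.52)] = 6.79×10^5 / 3253 = 208.8 m³.

V ≈ 209 m³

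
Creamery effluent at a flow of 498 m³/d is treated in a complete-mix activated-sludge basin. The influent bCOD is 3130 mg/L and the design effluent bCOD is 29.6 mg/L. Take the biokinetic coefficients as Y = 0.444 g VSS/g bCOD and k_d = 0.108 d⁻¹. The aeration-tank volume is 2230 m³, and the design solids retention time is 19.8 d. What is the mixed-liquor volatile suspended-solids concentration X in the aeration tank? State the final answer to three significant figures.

X ≈ 1940 mg/L

From V·X·(1 + k_d·θ_c) = Y·Q·(S₀ − S)·θ_c: X = 0.444 × 498 × (3130 − 29.6) × 19.8 / [2230 × (1 + 0.108 × 19.8)] = 1939 mg/L.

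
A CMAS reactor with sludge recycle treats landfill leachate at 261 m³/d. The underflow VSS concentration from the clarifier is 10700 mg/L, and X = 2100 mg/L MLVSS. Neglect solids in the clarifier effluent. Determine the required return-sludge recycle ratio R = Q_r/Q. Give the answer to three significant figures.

Solids balance on the clarifier gives (1+R)X = R·X_r, so R = X/(X_r − X) = 2100 / (10700 − 2100) = 0.2442.

R ≈ 0.244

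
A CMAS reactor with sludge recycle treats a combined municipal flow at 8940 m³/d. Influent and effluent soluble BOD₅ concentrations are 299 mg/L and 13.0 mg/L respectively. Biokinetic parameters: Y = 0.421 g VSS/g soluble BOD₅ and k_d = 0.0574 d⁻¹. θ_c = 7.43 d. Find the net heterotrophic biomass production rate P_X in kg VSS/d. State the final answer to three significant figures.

P_X ≈ 755 kg VSS/d

The observed yield is Y_obs = Y/(1 + k_d·θ_c) = 0.421 / (1 + 0.0574 × 7.43) = 0.421 / 1.426 = 0.2951 g VSS per g soluble BOD₅ removed.
ΔS = 299 − 13.0 = 286.0 mg/L, so the substrate removal rate is 8940 × 286.0/1000 = 2557 kg soluble BOD₅/d.
P_X = Y_obs · Q(S₀ − S) = 0.2951 × 2557 = 754.6 kg VSS/d.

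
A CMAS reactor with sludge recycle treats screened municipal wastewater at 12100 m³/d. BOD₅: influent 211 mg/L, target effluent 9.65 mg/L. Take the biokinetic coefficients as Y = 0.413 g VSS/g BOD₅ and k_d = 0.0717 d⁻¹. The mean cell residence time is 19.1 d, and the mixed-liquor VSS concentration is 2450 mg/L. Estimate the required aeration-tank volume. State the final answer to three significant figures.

V ≈ 3310 m³

From the SRT design equation V = Y Q (S₀−S) θ_c / [X (1 + k_d θ_c)] = 0.413 × 12100 × (211 − 9.65) × 19.1 / [2450 × (1 + 0.0717 × 19.1)] = 1.92×10^7 / 5805 = 3311 m³.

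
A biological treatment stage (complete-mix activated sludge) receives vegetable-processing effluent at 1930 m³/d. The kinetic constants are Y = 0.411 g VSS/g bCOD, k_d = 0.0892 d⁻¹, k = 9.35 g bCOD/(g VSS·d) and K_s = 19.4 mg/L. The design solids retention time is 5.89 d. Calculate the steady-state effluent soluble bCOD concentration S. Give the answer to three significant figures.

S ≈ 1.40 mg/L

From the Monod/SRT balance for a CMAS, S = K_s·(1+k_d θ_c)/[θ_c·(Y k − k_d) − 1] = 19.4 × (1 + 0.0892 × 5.89) / [5.89 × (0.411 × 9.35 − 0.0892) − 1] = 29.59 / 21.11 = 1.402 mg/L.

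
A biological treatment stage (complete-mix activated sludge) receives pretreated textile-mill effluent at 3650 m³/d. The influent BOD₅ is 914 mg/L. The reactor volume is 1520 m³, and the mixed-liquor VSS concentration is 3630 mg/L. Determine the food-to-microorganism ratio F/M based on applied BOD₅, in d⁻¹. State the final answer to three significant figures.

F/M ≈ 0.605 d⁻¹

F/M = Q·S₀ / (V·X) = 3650 × 914 / (1520 × 3630) = 0.6046 g BOD₅·(g VSS·d)⁻¹.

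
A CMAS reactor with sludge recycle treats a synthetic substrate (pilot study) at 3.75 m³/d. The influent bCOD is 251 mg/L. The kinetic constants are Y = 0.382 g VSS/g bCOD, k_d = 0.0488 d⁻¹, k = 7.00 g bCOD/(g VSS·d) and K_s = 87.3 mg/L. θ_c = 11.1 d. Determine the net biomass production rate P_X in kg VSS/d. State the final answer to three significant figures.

P_X ≈ 0.229 kg VSS/d

For a completely mixed reactor with recycle the Lawrence–McCarty relation gives S = K_s·(1 + k_d·θ_c) / [θ_c·(Y·k − k_d) − 1] = 87.3 × (1 + 0.0488 × 11.1) / [11.1 × (0.382 × 7.00 − 0.0488) − 1] = 134.6 / 28.14 = 4.783 mg/L.
Correct the yield for decay: Y_obs = Y/(1 + k_d θ_c) = 0.382 / (1 + 0.0488 × 11.1) = 0.382 / 1.542 = 0.2478.
Mass of bCOD removed per day: Q(S₀ − S) = 3.75 × 246.2 g/m³ = 0.9233 kg/d.
So the net sludge growth is P_X = 0.2478 × 0.9233 = 0.2288 kg VSS/d.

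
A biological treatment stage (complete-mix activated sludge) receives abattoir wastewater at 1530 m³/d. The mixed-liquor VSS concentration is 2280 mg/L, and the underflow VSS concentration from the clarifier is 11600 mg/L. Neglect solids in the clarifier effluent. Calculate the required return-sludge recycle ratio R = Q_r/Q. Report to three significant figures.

Solids balance on the clarifier gives (1+R)X = R·X_r, so R = X/(X_r − X) = 2280 / (11600 − 2280) = 0.2446.

R ≈ 0.245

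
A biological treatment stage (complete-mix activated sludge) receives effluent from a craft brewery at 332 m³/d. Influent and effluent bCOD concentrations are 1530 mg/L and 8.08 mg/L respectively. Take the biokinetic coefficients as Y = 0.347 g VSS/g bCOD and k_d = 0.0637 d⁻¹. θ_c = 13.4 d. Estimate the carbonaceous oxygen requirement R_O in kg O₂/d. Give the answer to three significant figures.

Observed yield with endogenous decay: Y_obs = Y / (1 + k_d·θ_c) = 0.347 / (1 + 0.0637 × 13.4) = 0.347 / 1.854 = 0.1872 g VSS/g bCOD.
ΔS = 1530 − 8.08 = 1522 mg/L, so the substrate removal rate is 332 × 1522/1000 = 505.3 kg bCOD/d.
Net sludge production P_X = 0.1872 × 505.3 = 94.59 kg VSS/d.
Carbonaceous O₂ demand = substrate oxidised − cell-mass equivalent = 505.3 − 1.42 × 94.59 = 371.0 kg O₂/d.

R_O ≈ 371 kg O₂/d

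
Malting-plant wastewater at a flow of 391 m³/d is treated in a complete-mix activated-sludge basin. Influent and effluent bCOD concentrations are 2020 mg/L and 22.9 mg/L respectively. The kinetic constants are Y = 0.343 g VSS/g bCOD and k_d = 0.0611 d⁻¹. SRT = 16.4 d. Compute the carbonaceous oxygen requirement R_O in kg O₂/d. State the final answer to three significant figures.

R_O ≈ 591 kg O₂/d

Correct the yield for decay: Y_obs = Y/(1 + k_d θ_c) = 0.343 / (1 + 0.0611 × 16.4) = 0.343 / 2.002 = 0.1713.
ΔS = 2020 − 22.9 = 1997 mg/L, so the substrate removal rate is 391 × 1997/1000 = 780.9 kg bCOD/d.
Net sludge production P_X = 0.1713 × 780.9 = 133.8 kg VSS/d.
R_O = Q·ΔS − 1.42 P_X = 780.9 − 190.0 = 590.9 kg O₂/d.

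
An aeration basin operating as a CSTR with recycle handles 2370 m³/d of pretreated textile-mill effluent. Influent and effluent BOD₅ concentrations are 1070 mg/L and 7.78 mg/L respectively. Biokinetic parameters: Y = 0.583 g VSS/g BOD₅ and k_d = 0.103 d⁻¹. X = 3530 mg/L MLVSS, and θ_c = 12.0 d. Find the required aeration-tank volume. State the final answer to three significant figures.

Rearranging the biomass balance for a CMAS with decay, V = Y·Q·ΔS·θ_c / [X·(1+k_d θ_c)] = 0.583 × 2370 × (1070 − 7.78) × 12.0 / [3530 × (1 + 0.103 × 12.0)] = 1.76×10^7 / 7893 = 2231 m³.

V ≈ 2230 m³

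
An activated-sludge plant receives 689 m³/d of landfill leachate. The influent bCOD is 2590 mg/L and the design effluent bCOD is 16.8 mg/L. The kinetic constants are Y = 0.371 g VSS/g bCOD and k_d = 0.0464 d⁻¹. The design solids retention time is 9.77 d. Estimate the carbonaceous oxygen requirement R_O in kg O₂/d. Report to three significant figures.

Observed yield with endogenous decay: Y_obs = Y / (1 + k_d·θ_c) = 0.371 / (1 + 0.0464 × 9.77) = 0.371 / 1.453 = 0.2553 g VSS/g bCOD.
Q·(S₀ − S) = 689 × (2590 − 16.8) × 10⁻³ = 1773 kg/d removed.
Net sludge production P_X = 0.2553 × 1773 = 452.6 kg VSS/d.
R_O = Q·(S₀ − S) − 1.42·P_X = 1773 − 1.42 × 452.6 = 1130 kg O₂/d.

R_O ≈ 1130 kg O₂/d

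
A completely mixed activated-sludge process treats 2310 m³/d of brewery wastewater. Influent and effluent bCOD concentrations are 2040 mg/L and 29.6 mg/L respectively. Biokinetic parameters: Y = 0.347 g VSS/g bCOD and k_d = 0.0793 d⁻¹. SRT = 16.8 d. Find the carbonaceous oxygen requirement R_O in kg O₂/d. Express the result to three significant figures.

R_O ≈ 3660 kg O₂/d

Observed yield with endogenous decay: Y_obs = Y / (1 + k_d·θ_c) = 0.347 / (1 + 0.0793 × 16.8) = 0.347 / 2.332 = 0.1488 g VSS/g bCOD.
ΔS = 2040 − 29.6 = 2010 mg/L, so the substrate removal rate is 2310 × 2010/1000 = 4644 kg bCOD/d.
Biomass synthesised: P_X = Y_obs × 4644 = 691.0 kg VSS/d.
Carbonaceous O₂ demand = substrate oxidised − cell-mass equivalent = 4644 − 1.42 × 691.0 = 3663 kg O₂/d.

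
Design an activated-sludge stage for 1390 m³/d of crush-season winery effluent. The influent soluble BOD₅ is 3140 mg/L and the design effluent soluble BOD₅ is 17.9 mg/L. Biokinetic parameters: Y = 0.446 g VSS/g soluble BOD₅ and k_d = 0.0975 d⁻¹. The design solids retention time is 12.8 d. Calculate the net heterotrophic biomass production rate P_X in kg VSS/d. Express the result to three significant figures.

P_X ≈ 861 kg VSS/d

Y_obs = Y / (1 + k_d θ_c) = 0.446 / (1 + 0.0975 × 12.8) = 0.446 / 2.248 = 0.1984.
Substrate removed = Q·(S₀ − S) = 1390 m³/d × (3140 − 17.9) g/m³ = 4.34×10^6 g/d = 4340 kg/d.
Net biomass production P_X = Y_obs × Q·(S₀ − S) = 0.1984 × 4340 = 861.0 kg VSS/d.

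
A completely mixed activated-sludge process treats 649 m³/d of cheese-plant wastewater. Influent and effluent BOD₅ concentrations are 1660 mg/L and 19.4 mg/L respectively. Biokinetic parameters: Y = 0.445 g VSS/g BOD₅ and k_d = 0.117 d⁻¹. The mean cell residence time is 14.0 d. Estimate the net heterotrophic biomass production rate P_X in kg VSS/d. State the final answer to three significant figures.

P_X ≈ 180 kg VSS/d

The observed yield is Y_obs = Y/(1 + k_d·θ_c) = 0.445 / (1 + 0.117 × 14.0) = 0.445 / 2.638 = 0.1687 g VSS per g BOD₅ removed.
ΔS = 1660 − 19.4 = 1641 mg/L, so the substrate removal rate is 649 × 1641/1000 = 1065 kg BOD₅/d.
Net biomass production P_X = Y_obs × Q·(S₀ − S) = 0.1687 × 1065 = 179.6 kg VSS/d.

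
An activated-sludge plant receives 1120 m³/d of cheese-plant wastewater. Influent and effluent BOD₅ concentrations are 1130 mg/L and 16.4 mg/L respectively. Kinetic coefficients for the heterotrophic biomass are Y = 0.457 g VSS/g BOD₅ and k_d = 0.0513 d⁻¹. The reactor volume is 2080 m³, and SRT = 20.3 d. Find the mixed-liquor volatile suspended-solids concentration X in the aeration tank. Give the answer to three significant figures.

X ≈ 2730 mg/L

From V·X·(1 + k_d·θ_c) = Y·Q·(S₀ − S)·θ_c: X = 0.457 × 1120 × (1130 − 16.4) × 20.3 / [2080 × (1 + 0.0513 × 20.3)] = 2725 mg/L.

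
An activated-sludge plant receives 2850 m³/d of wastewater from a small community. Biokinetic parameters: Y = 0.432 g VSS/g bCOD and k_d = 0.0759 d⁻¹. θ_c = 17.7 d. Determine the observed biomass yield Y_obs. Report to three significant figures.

Y_obs ≈ 0.184 g VSS/g bCOD

Correct the yield for decay: Y_obs = Y/(1 + k_d θ_c) = 0.432 / (1 + 0.0759 × 17.7) = 0.432 / 2.343 = 0.1843.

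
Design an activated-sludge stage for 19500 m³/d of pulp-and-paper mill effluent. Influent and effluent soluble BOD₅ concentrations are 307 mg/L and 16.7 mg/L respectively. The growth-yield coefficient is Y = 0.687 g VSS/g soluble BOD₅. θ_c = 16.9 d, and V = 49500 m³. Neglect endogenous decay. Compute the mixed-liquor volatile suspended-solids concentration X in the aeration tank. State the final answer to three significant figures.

Without decay, X = Y Q (S₀−S) θ_c / V = 0.687 × 19500 × (307 − 16.7) × 16.9 / 49500 = 1328 mg/L.

X ≈ 1330 mg/L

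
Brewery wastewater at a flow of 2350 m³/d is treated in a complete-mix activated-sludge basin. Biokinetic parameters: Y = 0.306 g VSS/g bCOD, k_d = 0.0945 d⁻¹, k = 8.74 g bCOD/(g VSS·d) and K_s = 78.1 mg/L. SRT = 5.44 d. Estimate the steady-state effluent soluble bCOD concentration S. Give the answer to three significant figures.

For a completely mixed reactor with recycle the Lawrence–McCarty relation gives S = K_s·(1 + k_d·θ_c) / [θ_c·(Y·k − k_d) − 1] = 78.1 × (1 + 0.0945 × 5.44) / [5.44 × (0.306 × 8.74 − 0.0945) − 1] = 118.2 / 13.03 = 9.072 mg/L.

S ≈ 9.07 mg/L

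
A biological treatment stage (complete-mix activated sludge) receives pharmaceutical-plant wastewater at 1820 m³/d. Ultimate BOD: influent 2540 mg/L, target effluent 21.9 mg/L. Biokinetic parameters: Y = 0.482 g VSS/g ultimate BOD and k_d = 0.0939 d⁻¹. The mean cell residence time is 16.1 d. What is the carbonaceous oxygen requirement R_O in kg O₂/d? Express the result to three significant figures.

Correct the yield for decay: Y_obs = Y/(1 + k_d θ_c) = 0.482 / (1 + 0.0939 × 16.1) = 0.482 / 2.512 = 0.1919.
Substrate removed = Q·(S₀ − S) = 1820 m³/d × (2540 − 21.9) g/m³ = 4.58×10^6 g/d = 4583 kg/d.
P_X = Y_obs·Q·(S₀ − S) = 0.1919 × 4583 = 879.4 kg VSS/d.
Carbonaceous O₂ demand = substrate oxidised − cell-mass equivalent = 4583 − 1.42 × 879.4 = 3334 kg O₂/d.

R_O ≈ 3330 kg O₂/d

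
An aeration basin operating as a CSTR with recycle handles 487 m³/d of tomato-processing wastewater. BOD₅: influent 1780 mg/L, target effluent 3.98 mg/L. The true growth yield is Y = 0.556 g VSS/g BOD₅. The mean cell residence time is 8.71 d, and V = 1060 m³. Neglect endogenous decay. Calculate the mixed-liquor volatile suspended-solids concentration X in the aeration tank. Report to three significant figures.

Without decay, X = Y Q (S₀−S) θ_c / V = 0.556 × 487 × (1780 − 3.98) × 8.71 / 1060 = 3952 mg/L.

X ≈ 3950 mg/L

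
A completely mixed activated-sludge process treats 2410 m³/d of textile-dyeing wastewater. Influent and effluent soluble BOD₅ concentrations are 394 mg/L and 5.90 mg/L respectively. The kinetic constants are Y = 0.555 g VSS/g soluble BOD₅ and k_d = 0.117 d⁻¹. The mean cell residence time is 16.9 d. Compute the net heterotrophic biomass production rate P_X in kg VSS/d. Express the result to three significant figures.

Correct the yield for decay: Y_obs = Y/(1 + k_d θ_c) = 0.555 / (1 + 0.117 × 16.9) = 0.555 / 2.977 = 0.1864.
Mass of soluble BOD₅ removed per day: Q(S₀ − S) = 2410 × 388.1 g/m³ = 935.3 kg/d.
Net biomass production P_X = Y_obs × Q·(S₀ − S) = 0.1864 × 935.3 = 174.4 kg VSS/d.

P_X ≈ 174 kg VSS/d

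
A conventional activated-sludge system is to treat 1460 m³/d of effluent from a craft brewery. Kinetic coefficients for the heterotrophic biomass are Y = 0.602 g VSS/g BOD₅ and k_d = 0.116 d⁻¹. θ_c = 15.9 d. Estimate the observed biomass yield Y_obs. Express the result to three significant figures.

The observed yield is Y_obs = Y/(1 + k_d·θ_c) = 0.602 / (1 + 0.116 × 15.9) = 0.602 / 2.844 = 0.2116 g VSS per g BOD₅ removed.

Y_obs ≈ 0.212 g VSS/g BOD₅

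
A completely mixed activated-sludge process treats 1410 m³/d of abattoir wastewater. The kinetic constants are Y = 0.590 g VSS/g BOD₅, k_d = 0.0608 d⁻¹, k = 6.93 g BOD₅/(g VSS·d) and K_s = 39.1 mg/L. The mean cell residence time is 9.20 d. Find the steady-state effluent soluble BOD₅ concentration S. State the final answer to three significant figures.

For a completely mixed reactor with recycle the Lawrence–McCarty relation gives S = K_s·(1 + k_d·θ_c) / [θ_c·(Y·k − k_d) − 1] = 39.1 × (1 + 0.0608 × 9.20) / [9.20 × (0.590 × 6.93 − 0.0608) − 1] = 60.97 / 36.06 = 1.691 mg/L.

S ≈ 1.69 mg/L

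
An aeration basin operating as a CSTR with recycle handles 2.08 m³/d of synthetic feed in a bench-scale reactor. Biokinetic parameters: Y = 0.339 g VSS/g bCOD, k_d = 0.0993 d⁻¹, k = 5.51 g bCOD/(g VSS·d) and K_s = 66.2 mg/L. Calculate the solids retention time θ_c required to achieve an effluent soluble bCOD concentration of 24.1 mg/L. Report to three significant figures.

At the target effluent, Y k S/(K_s+S) = 0.339×5.51×24.1/90.30 = 0.4985 d⁻¹.
1/θ_c = 0.4985 − 0.0993 = 0.3992 d⁻¹, so θ_c = 2.505 d.

θ_c ≈ 2.50 d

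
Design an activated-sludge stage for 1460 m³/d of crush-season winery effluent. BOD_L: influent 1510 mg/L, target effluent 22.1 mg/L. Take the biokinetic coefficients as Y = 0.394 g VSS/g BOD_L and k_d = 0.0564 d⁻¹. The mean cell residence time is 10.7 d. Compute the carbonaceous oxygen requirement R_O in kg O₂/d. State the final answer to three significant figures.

R_O ≈ 1410 kg O₂/d

Y_obs = Y / (1 + k_d θ_c) = 0.394 / (1 + 0.0564 × 10.7) = 0.394 / 1.603 = 0.2457.
ΔS = 1510 − 22.1 = 1488 mg/L, so the substrate removal rate is 1460 × 1488/1000 = 2172 kg BOD_L/d.
Biomass synthesised: P_X = Y_obs × 2172 = 533.8 kg VSS/d.
R_O = Q·(S₀ − S) − 1.42·P_X = 2172 − 1.42 × 533.8 = 1414 kg O₂/d.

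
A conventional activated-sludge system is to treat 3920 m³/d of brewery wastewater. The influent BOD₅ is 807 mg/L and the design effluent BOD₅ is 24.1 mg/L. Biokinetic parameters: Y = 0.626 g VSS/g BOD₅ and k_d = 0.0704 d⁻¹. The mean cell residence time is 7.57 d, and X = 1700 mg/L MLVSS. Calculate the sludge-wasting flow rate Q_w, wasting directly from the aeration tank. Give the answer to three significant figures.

Q_w ≈ 737 m³/d

Rearranging the biomass balance for a CMAS with decay, V = Y·Q·ΔS·θ_c / [X·(1+k_d θ_c)] = 0.626 × 3920 × (807 − 24.1) × 7.57 / [1700 × (1 + 0.0704 × 7.57)] = 1.45×10^7 / 2606 = 5581 m³.
For wasting at MLVSS concentration, Q_w = V/θ_c = 5581/7.57 = 737.2 m³/d.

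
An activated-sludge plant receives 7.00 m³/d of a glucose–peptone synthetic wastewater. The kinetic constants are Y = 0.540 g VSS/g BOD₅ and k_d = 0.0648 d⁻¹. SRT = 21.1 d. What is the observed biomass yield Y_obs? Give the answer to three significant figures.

Y_obs ≈ 0.228 g VSS/g BOD₅

Observed yield with endogenous decay: Y_obs = Y / (1 + k_d·θ_c) = 0.540 / (1 + 0.0648 × 21.1) = 0.540 / 2.367 = 0.2281 g VSS/g BOD₅.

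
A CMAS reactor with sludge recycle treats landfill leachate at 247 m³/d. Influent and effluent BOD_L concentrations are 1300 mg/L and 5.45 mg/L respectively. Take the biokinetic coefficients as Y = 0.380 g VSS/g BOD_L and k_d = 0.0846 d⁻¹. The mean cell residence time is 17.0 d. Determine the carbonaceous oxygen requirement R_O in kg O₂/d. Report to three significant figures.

The observed yield is Y_obs = Y/(1 + k_d·θ_c) = 0.380 / (1 + 0.0846 × 17.0) = 0.380 / 2.438 = 0.1559 g VSS per g BOD_L removed.
Mass of BOD_L removed per day: Q(S₀ − S) = 247 × 1295 g/m³ = 319.8 kg/d.
P_X = Y_obs·Q·(S₀ − S) = 0.1559 × 319.8 = 49.83 kg VSS/d.
R_O = Q·(S₀ − S) − 1.42·P_X = 319.8 − 1.42 × 49.83 = 249.0 kg O₂/d.

R_O ≈ 249 kg O₂/d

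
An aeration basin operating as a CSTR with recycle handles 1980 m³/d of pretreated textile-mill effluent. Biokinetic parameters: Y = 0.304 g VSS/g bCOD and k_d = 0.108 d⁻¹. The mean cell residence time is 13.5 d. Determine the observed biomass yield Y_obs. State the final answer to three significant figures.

Observed yield with endogenous decay: Y_obs = Y / (1 + k_d·θ_c) = 0.304 / (1 + 0.108 × 13.5) = 0.304 / 2.458 = 0.1237 g VSS/g bCOD.

Y_obs ≈ 0.124 g VSS/g bCOD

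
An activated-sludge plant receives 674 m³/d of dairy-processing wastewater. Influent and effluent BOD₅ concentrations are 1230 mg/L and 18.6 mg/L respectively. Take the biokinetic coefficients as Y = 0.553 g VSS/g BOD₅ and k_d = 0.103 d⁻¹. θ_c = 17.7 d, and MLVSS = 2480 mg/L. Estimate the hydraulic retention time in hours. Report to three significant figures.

τ ≈ 40.6 h

From the SRT design equation V = Y Q (S₀−S) θ_c / [X (1 + k_d θ_c)] = 0.553 × 674 × (1230 − 18.6) × 17.7 / [2480 × (1 + 0.103 × 17.7)] = 7.99×10^6 / 7001 = 1141 m³.
Hydraulic retention time τ = V/Q = 1141 / 674 = 1.694 d = 40.65 h.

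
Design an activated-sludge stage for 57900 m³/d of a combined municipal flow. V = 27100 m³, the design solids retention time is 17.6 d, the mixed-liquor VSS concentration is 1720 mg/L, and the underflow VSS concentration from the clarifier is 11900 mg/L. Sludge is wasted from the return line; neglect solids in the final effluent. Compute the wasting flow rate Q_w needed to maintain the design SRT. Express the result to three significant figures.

Wasting from the return line (neglecting effluent solids): Q_w = V·X / (θ_c·X_r) = 27100 × 1720 / (17.6 × 11900) = 222.6 m³/d.

Q_w ≈ 223 m³/d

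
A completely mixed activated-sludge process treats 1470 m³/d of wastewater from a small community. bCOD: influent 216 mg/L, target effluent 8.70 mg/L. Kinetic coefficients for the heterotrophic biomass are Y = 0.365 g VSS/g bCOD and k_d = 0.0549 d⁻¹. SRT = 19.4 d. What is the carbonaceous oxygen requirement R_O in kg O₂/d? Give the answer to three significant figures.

R_O ≈ 228 kg O₂/d

Observed yield with endogenous decay: Y_obs = Y / (1 + k_d·θ_c) = 0.365 / (1 + 0.0549 × 19.4) = 0.365 / 2.065 = 0.1768 g VSS/g bCOD.
ΔS = 216 − 8.70 = 207.3 mg/L, so the substrate removal rate is 1470 × 207.3/1000 = 304.7 kg bCOD/d.
Net sludge production P_X = 0.1768 × 304.7 = 53.86 kg VSS/d.
Carbonaceous O₂ demand = substrate oxidised − cell-mass equivalent = 304.7 − 1.42 × 53.86 = 228.2 kg O₂/d.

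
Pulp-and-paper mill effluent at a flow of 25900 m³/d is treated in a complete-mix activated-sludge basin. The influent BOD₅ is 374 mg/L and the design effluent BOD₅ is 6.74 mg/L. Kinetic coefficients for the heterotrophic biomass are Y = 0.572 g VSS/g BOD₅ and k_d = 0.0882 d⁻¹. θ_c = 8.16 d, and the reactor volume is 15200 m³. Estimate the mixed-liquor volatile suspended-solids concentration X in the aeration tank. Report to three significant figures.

Solving the biomass balance for X: X = Y Q (S₀−S) θ_c / [V (1+k_d θ_c)] = 0.572 × 25900 × (374 − 6.74) × 8.16 / [15200 × (1 + 0.0882 × 8.16)] = 1698 mg/L.

X ≈ 1700 mg/L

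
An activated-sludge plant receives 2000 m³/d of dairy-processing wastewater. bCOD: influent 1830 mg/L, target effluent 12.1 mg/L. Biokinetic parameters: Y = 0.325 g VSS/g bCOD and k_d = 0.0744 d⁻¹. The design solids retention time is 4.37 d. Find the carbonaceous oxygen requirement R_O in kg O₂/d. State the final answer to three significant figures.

The observed yield is Y_obs = Y/(1 + k_d·θ_c) = 0.325 / (1 + 0.0744 × 4.37) = 0.325 / 1.325 = 0.2453 g VSS per g bCOD removed.
Q·(S₀ − S) = 2000 × (1830 − 12.1) × 10⁻³ = 3636 kg/d removed.
Net sludge production P_X = 0.2453 × 3636 = 891.7 kg VSS/d.
R_O = Q·(S₀ − S) − 1.42·P_X = 3636 − 1.42 × 891.7 = 2370 kg O₂/d.

R_O ≈ 2370 kg O₂/d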